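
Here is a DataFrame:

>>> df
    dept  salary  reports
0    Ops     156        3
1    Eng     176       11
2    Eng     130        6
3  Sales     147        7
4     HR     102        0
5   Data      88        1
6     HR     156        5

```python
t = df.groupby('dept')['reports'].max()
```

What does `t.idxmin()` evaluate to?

Data

group by dept, max of reports:
dept
Data      1
Eng      11
HR        5
Ops       3
Sales     7
Name: reports, dtype: int64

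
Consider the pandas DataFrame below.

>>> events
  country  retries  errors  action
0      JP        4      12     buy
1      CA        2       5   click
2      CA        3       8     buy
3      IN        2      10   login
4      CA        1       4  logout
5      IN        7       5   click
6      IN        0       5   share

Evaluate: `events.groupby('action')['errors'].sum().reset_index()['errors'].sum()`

49

group by action, sum of errors:
action
buy       20
click     10
login     10
logout     4
share      5
Name: errors, dtype: int64
reset_index():
   action  errors
0     buy      20
1   click      10
2   login      10
3  logout       4
4   share       5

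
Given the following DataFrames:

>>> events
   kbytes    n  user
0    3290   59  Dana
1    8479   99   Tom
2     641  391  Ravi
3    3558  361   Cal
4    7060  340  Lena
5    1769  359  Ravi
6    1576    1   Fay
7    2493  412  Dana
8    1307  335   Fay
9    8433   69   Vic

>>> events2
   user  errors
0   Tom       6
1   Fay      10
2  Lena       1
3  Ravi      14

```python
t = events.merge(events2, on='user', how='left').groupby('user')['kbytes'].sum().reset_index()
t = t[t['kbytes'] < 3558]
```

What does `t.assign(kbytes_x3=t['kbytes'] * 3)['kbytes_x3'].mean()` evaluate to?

7939.5

merge on 'user' (how='left') → 10 rows:
   kbytes    n  user  errors
0    3290   59  Dana     NaN
1    8479   99   Tom     6.0
2     641  391  Ravi    14.0
3    3558  361   Cal     NaN
4    7060  340  Lena     1.0
5    1769  359  Ravi    14.0
6    1576    1   Fay    10.0
7    2493  412  Dana     NaN
8    1307  335   Fay    10.0
9    8433   69   Vic     NaN
group by user, sum of kbytes:
user
Cal     3558
Dana    5783
Fay     2883
Lena    7060
Ravi    2410
Tom     8479
Vic     8433
Name: kbytes, dtype: int64
reset_index():
   user  kbytes
0   Cal    3558
1  Dana    5783
2   Fay    2883
3  Lena    7060
4  Ravi    2410
5   Tom    8479
6   Vic    8433
filter rows where kbytes < 3558:
   user  kbytes
2   Fay    2883
4  Ravi    2410
add column kbytes_x3 = t['kbytes'] * 3:
   user  kbytes  kbytes_x3
2   Fay    2883       8649
4  Ravi    2410       7230
Hence 7939.5.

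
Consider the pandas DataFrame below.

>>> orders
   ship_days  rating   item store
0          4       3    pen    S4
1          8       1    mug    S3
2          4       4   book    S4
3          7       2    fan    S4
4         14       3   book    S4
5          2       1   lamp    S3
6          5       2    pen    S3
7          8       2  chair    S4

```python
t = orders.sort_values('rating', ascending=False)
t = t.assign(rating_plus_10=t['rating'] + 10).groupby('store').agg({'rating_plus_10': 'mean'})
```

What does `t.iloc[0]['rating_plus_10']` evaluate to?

sort by rating descending:
   ship_days  rating   item store
2          4       4   book    S4
0          4       3    pen    S4
4         14       3   book    S4
3          7       2    fan    S4
6          5       2    pen    S3
7          8       2  chair    S4
1          8       1    mug    S3
5          2       1   lamp    S3
add column rating_plus_10 = t['rating'] + 10:
   ship_days  rating   item store  rating_plus_10
2          4       4   book    S4              14
0          4       3    pen    S4              13
4         14       3   book    S4              13
3          7       2    fan    S4              12
6          5       2    pen    S3              12
7          8       2  chair    S4              12
1          8       1    mug    S3              11
5          2       1   lamp    S3              11
group by store, mean of rating_plus_10:
       rating_plus_10
store                
S3          11.333333
S4          12.800000

11.3333333333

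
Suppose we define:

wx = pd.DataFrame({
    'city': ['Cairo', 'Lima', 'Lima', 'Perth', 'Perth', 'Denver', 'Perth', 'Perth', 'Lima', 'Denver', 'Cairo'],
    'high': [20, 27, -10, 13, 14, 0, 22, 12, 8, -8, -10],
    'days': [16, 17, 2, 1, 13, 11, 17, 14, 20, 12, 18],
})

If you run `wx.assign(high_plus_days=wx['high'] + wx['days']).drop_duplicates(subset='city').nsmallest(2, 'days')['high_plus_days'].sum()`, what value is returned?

25

add column high_plus_days = wx['high'] + wx['days']:
      city  high  days  high_plus_days
0    Cairo    20    16              36
1     Lima    27    17              44
2     Lima   -10     2              -8
3    Perth    13     1              14
4    Perth    14    13              27
5   Denver     0    11              11
6    Perth    22    17              39
7    Perth    12    14              26
8     Lima     8    20              28
9   Denver    -8    12               4
10   Cairo   -10    18               8
drop duplicate city (keep=first):
     city  high  days  high_plus_days
0   Cairo    20    16              36
1    Lima    27    17              44
3   Perth    13     1              14
5  Denver     0    11              11
take 2 rows with smallest days:
     city  high  days  high_plus_days
3   Perth    13     1              14
5  Denver     0    11              11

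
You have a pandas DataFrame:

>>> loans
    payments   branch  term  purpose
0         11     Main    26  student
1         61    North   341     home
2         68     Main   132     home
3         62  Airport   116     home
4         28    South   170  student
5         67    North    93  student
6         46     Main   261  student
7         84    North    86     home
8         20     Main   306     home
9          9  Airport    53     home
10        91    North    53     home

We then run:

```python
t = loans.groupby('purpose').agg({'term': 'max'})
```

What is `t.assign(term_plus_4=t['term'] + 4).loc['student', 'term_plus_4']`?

265

group by purpose, max of term:
         term
purpose      
home      341
student   261
add column term_plus_4 = t['term'] + 4:
         term  term_plus_4
purpose                   
home      341          345
student   261          265
The value at row 'student', column 'term_plus_4' is 265.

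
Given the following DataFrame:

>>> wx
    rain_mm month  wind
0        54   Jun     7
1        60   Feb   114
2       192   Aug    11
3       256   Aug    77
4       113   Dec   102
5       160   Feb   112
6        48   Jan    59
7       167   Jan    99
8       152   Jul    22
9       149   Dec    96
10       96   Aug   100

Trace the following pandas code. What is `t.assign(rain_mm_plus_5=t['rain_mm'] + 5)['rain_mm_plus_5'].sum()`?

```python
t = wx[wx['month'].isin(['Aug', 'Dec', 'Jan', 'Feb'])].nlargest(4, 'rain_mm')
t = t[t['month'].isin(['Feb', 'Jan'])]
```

filter rows where month in ['Aug', 'Dec', 'Jan', 'Feb']:
    rain_mm month  wind
1        60   Feb   114
2       192   Aug    11
3       256   Aug    77
4       113   Dec   102
5       160   Feb   112
6        48   Jan    59
7       167   Jan    99
9       149   Dec    96
10       96   Aug   100
take 4 rows with largest rain_mm:
   rain_mm month  wind
3      256   Aug    77
2      192   Aug    11
7      167   Jan    99
5      160   Feb   112
filter rows where month in ['Feb', 'Jan']:
   rain_mm month  wind
7      167   Jan    99
5      160   Feb   112
add column rain_mm_plus_5 = t['rain_mm'] + 5:
   rain_mm month  wind  rain_mm_plus_5
7      167   Jan    99             172
5      160   Feb   112             165
sum of column 'rain_mm_plus_5' → 337

337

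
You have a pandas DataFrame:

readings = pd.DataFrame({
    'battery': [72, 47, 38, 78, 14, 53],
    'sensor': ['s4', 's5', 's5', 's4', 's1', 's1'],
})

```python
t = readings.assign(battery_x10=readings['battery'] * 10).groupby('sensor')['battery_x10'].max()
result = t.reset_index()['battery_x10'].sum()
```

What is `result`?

add column battery_x10 = readings['battery'] * 10:
   battery sensor  battery_x10
0       72     s4          720
1       47     s5          470
2       38     s5          380
3       78     s4          780
4       14     s1          140
5       53     s1          530
group by sensor, max of battery_x10:
sensor
s1    530
s4    780
s5    470
Name: battery_x10, dtype: int64
reset_index():
  sensor  battery_x10
0     s1          530
1     s4          780
2     s5          470

1780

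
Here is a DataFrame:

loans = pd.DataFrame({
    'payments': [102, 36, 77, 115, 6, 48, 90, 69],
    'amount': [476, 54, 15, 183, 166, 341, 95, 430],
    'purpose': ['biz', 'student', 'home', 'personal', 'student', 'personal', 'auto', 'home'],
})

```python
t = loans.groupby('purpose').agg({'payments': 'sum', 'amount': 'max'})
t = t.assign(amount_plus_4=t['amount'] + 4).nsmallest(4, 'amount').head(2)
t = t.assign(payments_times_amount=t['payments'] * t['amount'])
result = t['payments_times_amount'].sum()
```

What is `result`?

15522

group by purpose: sum(payments), max(amount):
          payments  amount
purpose                   
auto            90      95
biz            102     476
home           146     430
personal       163     341
student         42     166
add column amount_plus_4 = t['amount'] + 4:
          payments  amount  amount_plus_4
purpose                                  
auto            90      95             99
biz            102     476            480
home           146     430            434
personal       163     341            345
student         42     166            170
take 4 rows with smallest amount:
          payments  amount  amount_plus_4
purpose                                  
auto            90      95             99
student         42     166            170
personal       163     341            345
home           146     430            434
take first 2 rows:
         payments  amount  amount_plus_4
purpose                                 
auto           90      95             99
student        42     166            170
add column payments_times_amount = t['payments'] * t['amount']:
         payments  amount  amount_plus_4  payments_times_amount
purpose                                                        
auto           90      95             99                   8550
student        42     166            170                   6972
The sum of column 'payments_times_amount' is 15522.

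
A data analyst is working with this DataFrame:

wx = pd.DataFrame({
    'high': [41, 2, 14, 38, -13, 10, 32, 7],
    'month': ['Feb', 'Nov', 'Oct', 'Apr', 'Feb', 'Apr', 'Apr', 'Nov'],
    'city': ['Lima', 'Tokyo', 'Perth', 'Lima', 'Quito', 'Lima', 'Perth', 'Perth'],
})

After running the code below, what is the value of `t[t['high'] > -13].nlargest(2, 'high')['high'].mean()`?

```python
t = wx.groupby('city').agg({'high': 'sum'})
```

71.0

group by city, sum of high:
       high
city       
Lima     89
Perth    53
Quito   -13
Tokyo     2
filter rows where high > -13:
       high
city       
Lima     89
Perth    53
Tokyo     2
take 2 rows with largest high:
       high
city       
Lima     89
Perth    53
The mean of column 'high' is 71.0.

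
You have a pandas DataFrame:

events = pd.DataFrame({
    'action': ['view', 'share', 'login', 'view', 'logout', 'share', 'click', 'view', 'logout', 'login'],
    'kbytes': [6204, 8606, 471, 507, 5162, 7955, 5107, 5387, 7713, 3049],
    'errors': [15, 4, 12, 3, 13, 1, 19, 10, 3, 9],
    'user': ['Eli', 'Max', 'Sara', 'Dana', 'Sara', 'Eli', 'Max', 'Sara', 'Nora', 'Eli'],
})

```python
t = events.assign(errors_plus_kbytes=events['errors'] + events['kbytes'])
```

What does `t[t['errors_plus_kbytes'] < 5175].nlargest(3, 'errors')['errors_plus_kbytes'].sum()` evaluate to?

8667

add column errors_plus_kbytes = events['errors'] + events['kbytes']:
   action  kbytes  errors  user  errors_plus_kbytes
0    view    6204      15   Eli                6219
1   share    8606       4   Max                8610
2   login     471      12  Sara                 483
3    view     507       3  Dana                 510
4  logout    5162      13  Sara                5175
5   share    7955       1   Eli                7956
6   click    5107      19   Max                5126
7    view    5387      10  Sara                5397
8  logout    7713       3  Nora                7716
9   login    3049       9   Eli                3058
filter rows where errors_plus_kbytes < 5175:
  action  kbytes  errors  user  errors_plus_kbytes
2  login     471      12  Sara                 483
3   view     507       3  Dana                 510
6  click    5107      19   Max                5126
9  login    3049       9   Eli                3058
take 3 rows with largest errors:
  action  kbytes  errors  user  errors_plus_kbytes
6  click    5107      19   Max                5126
2  login     471      12  Sara                 483
9  login    3049       9   Eli                3058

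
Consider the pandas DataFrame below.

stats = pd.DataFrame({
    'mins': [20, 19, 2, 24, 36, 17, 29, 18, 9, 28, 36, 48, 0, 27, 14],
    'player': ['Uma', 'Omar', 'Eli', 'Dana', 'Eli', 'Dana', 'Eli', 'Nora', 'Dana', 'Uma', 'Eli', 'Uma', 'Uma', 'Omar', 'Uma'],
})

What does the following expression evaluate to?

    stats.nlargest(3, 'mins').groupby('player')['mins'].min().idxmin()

Eli

take 3 rows with largest mins:
    mins player
11    48    Uma
4     36    Eli
10    36    Eli
group by player, min of mins:
player
Eli    36
Uma    48
Name: mins, dtype: int64
Then the label with the smallest value: Eli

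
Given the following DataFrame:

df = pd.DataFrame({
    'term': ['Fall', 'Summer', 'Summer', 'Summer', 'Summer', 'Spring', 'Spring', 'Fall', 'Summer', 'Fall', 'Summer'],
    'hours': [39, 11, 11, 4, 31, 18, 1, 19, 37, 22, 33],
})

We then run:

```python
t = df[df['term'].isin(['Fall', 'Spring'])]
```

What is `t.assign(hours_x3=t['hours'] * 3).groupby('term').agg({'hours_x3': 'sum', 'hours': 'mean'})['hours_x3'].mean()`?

filter rows where term in ['Fall', 'Spring']:
     term  hours
0    Fall     39
5  Spring     18
6  Spring      1
7    Fall     19
9    Fall     22
add column hours_x3 = t['hours'] * 3:
     term  hours  hours_x3
0    Fall     39       117
5  Spring     18        54
6  Spring      1         3
7    Fall     19        57
9    Fall     22        66
group by term: sum(hours_x3), mean(hours):
        hours_x3      hours
term                       
Fall         240  26.666667
Spring        57   9.500000
Taking the mean of column 'hours_x3' gives 148.5.

148.5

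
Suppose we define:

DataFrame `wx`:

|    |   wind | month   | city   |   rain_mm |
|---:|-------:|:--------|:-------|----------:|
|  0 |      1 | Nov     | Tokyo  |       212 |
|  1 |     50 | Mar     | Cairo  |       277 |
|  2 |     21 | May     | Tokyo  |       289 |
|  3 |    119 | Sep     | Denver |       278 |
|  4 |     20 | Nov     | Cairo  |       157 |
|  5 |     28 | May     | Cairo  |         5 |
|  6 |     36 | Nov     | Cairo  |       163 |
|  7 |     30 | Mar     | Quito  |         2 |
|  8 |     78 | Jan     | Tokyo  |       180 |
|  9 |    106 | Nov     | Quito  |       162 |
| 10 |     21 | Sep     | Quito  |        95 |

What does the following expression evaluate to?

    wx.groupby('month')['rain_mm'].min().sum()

439

group by month, min of rain_mm:
month
Jan    180
Mar      2
May      5
Nov    157
Sep     95
Name: rain_mm, dtype: int64
Then the sum of the resulting series: 439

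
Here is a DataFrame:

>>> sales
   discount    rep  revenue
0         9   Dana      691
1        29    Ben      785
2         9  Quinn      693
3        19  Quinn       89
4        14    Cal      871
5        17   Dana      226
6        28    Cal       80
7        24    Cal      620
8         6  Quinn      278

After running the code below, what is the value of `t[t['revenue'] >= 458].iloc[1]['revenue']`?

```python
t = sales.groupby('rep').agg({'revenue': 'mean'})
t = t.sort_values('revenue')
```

group by rep, mean of revenue:
          revenue
rep              
Ben    785.000000
Cal    523.666667
Dana   458.500000
Quinn  353.333333
sort by revenue:
          revenue
rep              
Quinn  353.333333
Dana   458.500000
Cal    523.666667
Ben    785.000000
filter rows where revenue >= 458:
         revenue
rep             
Dana  458.500000
Cal   523.666667
Ben   785.000000
Finally, value at position 1, column 'revenue' = 523.666666667.

523.666666667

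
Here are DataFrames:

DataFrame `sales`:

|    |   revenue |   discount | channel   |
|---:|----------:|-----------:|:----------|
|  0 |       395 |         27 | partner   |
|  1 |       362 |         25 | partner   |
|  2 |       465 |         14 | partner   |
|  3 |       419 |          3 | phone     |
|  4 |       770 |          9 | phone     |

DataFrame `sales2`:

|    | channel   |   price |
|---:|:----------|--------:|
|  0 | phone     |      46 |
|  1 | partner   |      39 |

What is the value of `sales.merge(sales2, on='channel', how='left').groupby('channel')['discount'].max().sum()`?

36

merge on 'channel' (how='left') → 5 rows:
   revenue  discount  channel  price
0      395        27  partner     39
1      362        25  partner     39
2      465        14  partner     39
3      419         3    phone     46
4      770         9    phone     46
group by channel, max of discount:
channel
partner    27
phone       9
Name: discount, dtype: int64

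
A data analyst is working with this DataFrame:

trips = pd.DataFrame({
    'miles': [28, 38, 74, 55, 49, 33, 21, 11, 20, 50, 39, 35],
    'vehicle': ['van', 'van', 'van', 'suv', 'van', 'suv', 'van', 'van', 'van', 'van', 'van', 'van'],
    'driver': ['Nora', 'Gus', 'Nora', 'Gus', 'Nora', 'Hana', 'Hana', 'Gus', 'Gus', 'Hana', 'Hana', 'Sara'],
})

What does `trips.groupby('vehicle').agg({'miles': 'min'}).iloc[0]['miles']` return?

33

group by vehicle, min of miles:
         miles
vehicle       
suv         33
van         11
Finally, value at position 0, column 'miles' = 33.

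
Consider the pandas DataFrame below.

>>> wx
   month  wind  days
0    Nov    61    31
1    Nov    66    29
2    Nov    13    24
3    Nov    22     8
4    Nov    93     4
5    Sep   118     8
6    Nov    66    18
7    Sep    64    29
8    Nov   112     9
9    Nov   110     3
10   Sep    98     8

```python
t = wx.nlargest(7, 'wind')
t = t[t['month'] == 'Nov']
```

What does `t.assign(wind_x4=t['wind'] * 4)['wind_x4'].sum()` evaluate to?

take 7 rows with largest wind:
   month  wind  days
5    Sep   118     8
8    Nov   112     9
9    Nov   110     3
10   Sep    98     8
4    Nov    93     4
1    Nov    66    29
6    Nov    66    18
filter rows where month == 'Nov':
  month  wind  days
8   Nov   112     9
9   Nov   110     3
4   Nov    93     4
1   Nov    66    29
6   Nov    66    18
add column wind_x4 = t['wind'] * 4:
  month  wind  days  wind_x4
8   Nov   112     9      448
9   Nov   110     3      440
4   Nov    93     4      372
1   Nov    66    29      264
6   Nov    66    18      264

1788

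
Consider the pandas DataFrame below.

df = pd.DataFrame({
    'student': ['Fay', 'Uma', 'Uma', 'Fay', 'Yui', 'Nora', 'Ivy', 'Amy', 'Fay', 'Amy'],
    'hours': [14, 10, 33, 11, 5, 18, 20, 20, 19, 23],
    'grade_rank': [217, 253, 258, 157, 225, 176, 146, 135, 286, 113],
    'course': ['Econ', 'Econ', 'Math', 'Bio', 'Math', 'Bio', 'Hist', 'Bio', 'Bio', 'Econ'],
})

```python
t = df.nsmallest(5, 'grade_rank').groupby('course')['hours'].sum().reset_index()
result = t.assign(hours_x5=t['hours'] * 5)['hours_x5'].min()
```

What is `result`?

take 5 rows with smallest grade_rank:
  student  hours  grade_rank course
9     Amy     23         113   Econ
7     Amy     20         135    Bio
6     Ivy     20         146   Hist
3     Fay     11         157    Bio
5    Nora     18         176    Bio
group by course, sum of hours:
course
Bio     49
Econ    23
Hist    20
Name: hours, dtype: int64
reset_index():
  course  hours
0    Bio     49
1   Econ     23
2   Hist     20
add column hours_x5 = t['hours'] * 5:
  course  hours  hours_x5
0    Bio     49       245
1   Econ     23       115
2   Hist     20       100

100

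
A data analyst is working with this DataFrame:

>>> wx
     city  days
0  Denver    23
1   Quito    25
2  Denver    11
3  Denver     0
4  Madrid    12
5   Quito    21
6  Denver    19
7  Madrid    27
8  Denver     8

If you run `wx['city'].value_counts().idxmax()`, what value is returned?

value_counts of city:
city
Denver    5
Quito     2
Madrid    2
Name: count, dtype: int64
Then the label with the largest value: Denver

Denver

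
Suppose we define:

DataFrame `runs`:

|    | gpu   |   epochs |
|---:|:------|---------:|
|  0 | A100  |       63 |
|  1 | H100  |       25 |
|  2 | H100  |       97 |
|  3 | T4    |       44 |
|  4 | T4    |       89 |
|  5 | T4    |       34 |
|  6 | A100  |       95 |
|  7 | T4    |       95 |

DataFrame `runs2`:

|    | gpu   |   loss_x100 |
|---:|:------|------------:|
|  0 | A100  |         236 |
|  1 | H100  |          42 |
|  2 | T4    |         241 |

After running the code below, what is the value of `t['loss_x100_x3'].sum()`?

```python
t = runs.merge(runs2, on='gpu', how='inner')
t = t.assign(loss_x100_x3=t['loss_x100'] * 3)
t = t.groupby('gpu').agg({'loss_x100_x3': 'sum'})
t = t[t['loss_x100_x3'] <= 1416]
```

merge on 'gpu' (how='inner') → 8 rows:
    gpu  epochs  loss_x100
0  A100      63        236
1  H100      25         42
2  H100      97         42
3    T4      44        241
4    T4      89        241
5    T4      34        241
6  A100      95        236
7    T4      95        241
add column loss_x100_x3 = t['loss_x100'] * 3:
    gpu  epochs  loss_x100  loss_x100_x3
0  A100      63        236           708
1  H100      25         42           126
2  H100      97         42           126
3    T4      44        241           723
4    T4      89        241           723
5    T4      34        241           723
6  A100      95        236           708
7    T4      95        241           723
group by gpu, sum of loss_x100_x3:
      loss_x100_x3
gpu               
A100          1416
H100           252
T4            2892
filter rows where loss_x100_x3 <= 1416:
      loss_x100_x3
gpu               
A100          1416
H100           252
The sum of column 'loss_x100_x3' is 1668.

1668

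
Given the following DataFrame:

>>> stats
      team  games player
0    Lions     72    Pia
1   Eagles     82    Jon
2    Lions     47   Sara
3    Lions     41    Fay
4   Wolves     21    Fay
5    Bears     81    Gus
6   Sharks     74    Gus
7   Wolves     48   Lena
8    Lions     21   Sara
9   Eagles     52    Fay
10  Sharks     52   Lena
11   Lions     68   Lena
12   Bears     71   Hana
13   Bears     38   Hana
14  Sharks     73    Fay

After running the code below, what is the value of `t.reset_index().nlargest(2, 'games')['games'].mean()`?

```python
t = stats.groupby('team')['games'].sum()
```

group by team, sum of games:
team
Bears     190
Eagles    134
Lions     249
Sharks    199
Wolves     69
Name: games, dtype: int64
reset_index():
     team  games
0   Bears    190
1  Eagles    134
2   Lions    249
3  Sharks    199
4  Wolves     69
take 2 rows with largest games:
     team  games
2   Lions    249
3  Sharks    199

224.0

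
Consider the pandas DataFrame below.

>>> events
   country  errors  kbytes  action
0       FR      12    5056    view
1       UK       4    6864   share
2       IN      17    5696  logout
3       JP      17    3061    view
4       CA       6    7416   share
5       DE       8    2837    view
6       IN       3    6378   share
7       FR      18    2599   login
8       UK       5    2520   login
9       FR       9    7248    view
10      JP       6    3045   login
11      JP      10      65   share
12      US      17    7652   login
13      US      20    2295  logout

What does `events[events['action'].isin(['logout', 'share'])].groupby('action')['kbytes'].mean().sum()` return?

9176.25

filter rows where action in ['logout', 'share']:
   country  errors  kbytes  action
1       UK       4    6864   share
2       IN      17    5696  logout
4       CA       6    7416   share
6       IN       3    6378   share
11      JP      10      65   share
13      US      20    2295  logout
group by action, mean of kbytes:
action
logout    3995.50
share     5180.75
Name: kbytes, dtype: float64
Hence 9176.25.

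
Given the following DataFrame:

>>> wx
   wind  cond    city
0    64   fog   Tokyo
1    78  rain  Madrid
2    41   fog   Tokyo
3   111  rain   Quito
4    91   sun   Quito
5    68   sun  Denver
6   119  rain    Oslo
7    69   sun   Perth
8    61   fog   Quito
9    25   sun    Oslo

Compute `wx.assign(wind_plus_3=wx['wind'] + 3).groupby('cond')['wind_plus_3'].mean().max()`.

add column wind_plus_3 = wx['wind'] + 3:
   wind  cond    city  wind_plus_3
0    64   fog   Tokyo           67
1    78  rain  Madrid           81
2    41   fog   Tokyo           44
3   111  rain   Quito          114
4    91   sun   Quito           94
5    68   sun  Denver           71
6   119  rain    Oslo          122
7    69   sun   Perth           72
8    61   fog   Quito           64
9    25   sun    Oslo           28
group by cond, mean of wind_plus_3:
cond
fog      58.333333
rain    105.666667
sun      66.250000
Name: wind_plus_3, dtype: float64
Taking the max of the resulting series gives 105.666666667.

105.666666667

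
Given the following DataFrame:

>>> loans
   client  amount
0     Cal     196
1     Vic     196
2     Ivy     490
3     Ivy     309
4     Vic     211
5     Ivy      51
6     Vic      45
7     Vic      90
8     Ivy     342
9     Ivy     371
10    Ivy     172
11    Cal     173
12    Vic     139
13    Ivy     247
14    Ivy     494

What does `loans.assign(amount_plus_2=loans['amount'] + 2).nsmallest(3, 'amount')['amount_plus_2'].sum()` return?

192

add column amount_plus_2 = loans['amount'] + 2:
   client  amount  amount_plus_2
0     Cal     196            198
1     Vic     196            198
2     Ivy     490            492
3     Ivy     309            311
4     Vic     211            213
5     Ivy      51             53
6     Vic      45             47
7     Vic      90             92
8     Ivy     342            344
9     Ivy     371            373
10    Ivy     172            174
11    Cal     173            175
12    Vic     139            141
13    Ivy     247            249
14    Ivy     494            496
take 3 rows with smallest amount:
  client  amount  amount_plus_2
6    Vic      45             47
5    Ivy      51             53
7    Vic      90             92
The sum of column 'amount_plus_2' is 192.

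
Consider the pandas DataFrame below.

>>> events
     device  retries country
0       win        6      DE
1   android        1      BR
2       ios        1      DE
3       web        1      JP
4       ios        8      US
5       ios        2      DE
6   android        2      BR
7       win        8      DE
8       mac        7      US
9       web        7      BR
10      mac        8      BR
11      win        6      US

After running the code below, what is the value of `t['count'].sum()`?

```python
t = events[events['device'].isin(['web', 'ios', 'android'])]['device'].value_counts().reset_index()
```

7

filter rows where device in ['web', 'ios', 'android']:
    device  retries country
1  android        1      BR
2      ios        1      DE
3      web        1      JP
4      ios        8      US
5      ios        2      DE
6  android        2      BR
9      web        7      BR
value_counts of device:
device
ios        3
android    2
web        2
Name: count, dtype: int64
reset_index():
    device  count
0      ios      3
1  android      2
2      web      2
Hence 7.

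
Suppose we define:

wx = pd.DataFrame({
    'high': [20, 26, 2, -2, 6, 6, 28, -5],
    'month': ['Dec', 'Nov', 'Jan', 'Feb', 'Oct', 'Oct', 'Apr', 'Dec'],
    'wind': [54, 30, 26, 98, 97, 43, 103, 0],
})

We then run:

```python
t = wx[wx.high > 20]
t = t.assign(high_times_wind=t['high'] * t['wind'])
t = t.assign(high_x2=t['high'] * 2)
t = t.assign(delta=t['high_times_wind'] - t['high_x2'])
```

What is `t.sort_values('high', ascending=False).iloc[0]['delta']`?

2828

filter rows where high > 20:
   high month  wind
1    26   Nov    30
6    28   Apr   103
add column high_times_wind = t['high'] * t['wind']:
   high month  wind  high_times_wind
1    26   Nov    30              780
6    28   Apr   103             2884
add column high_x2 = t['high'] * 2:
   high month  wind  high_times_wind  high_x2
1    26   Nov    30              780       52
6    28   Apr   103             2884       56
add column delta = t['high_times_wind'] - t['high_x2']:
   high month  wind  high_times_wind  high_x2  delta
1    26   Nov    30              780       52    728
6    28   Apr   103             2884       56   2828
sort by high descending:
   high month  wind  high_times_wind  high_x2  delta
6    28   Apr   103             2884       56   2828
1    26   Nov    30              780       52    728
Then the value at position 0, column 'delta': 2828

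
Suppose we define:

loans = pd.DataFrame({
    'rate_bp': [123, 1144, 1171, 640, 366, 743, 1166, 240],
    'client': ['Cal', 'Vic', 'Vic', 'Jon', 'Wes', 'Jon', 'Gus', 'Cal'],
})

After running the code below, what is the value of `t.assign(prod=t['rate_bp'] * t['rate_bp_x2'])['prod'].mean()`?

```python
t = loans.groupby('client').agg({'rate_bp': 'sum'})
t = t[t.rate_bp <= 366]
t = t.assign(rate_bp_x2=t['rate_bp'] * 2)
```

group by client, sum of rate_bp:
        rate_bp
client         
Cal         363
Gus        1166
Jon        1383
Vic        2315
Wes         366
filter rows where rate_bp <= 366:
        rate_bp
client         
Cal         363
Wes         366
add column rate_bp_x2 = t['rate_bp'] * 2:
        rate_bp  rate_bp_x2
client                     
Cal         363         726
Wes         366         732
add column prod = t['rate_bp'] * t['rate_bp_x2']:
        rate_bp  rate_bp_x2    prod
client                             
Cal         363         726  263538
Wes         366         732  267912

265725.0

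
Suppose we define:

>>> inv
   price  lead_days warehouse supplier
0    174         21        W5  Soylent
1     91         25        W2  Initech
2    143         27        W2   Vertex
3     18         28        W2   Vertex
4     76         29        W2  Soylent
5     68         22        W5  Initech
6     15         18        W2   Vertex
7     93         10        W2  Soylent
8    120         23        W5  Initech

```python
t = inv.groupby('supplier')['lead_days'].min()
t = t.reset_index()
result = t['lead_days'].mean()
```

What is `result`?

group by supplier, min of lead_days:
supplier
Initech    22
Soylent    10
Vertex     18
Name: lead_days, dtype: int64
reset_index():
  supplier  lead_days
0  Initech         22
1  Soylent         10
2   Vertex         18

16.6666666667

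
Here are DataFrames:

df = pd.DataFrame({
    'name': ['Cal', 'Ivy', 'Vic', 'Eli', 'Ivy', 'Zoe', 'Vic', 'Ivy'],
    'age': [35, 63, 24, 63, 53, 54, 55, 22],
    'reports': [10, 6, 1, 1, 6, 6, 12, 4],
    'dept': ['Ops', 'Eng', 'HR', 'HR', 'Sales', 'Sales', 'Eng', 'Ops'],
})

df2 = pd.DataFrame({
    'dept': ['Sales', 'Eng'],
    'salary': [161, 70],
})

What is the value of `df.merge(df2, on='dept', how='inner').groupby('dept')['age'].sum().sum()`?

merge on 'dept' (how='inner') → 4 rows:
  name  age  reports   dept  salary
0  Ivy   63        6    Eng      70
1  Ivy   53        6  Sales     161
2  Zoe   54        6  Sales     161
3  Vic   55       12    Eng      70
group by dept, sum of age:
dept
Eng      118
Sales    107
Name: age, dtype: int64
So sum() = 225.

225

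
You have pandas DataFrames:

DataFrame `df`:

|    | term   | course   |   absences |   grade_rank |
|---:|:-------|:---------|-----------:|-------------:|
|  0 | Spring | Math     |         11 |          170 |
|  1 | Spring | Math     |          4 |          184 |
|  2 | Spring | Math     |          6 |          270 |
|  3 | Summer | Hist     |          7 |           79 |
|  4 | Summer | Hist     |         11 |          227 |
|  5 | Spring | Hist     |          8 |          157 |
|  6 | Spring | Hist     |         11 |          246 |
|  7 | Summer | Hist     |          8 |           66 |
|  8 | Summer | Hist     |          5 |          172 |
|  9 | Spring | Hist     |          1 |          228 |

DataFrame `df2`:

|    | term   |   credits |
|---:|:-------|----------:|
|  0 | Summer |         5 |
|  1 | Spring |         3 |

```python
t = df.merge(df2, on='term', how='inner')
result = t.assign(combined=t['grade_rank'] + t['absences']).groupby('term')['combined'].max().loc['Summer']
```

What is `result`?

merge on 'term' (how='inner') → 10 rows:
     term course  absences  grade_rank  credits
0  Spring   Math        11         170        3
1  Spring   Math         4         184        3
2  Spring   Math         6         270        3
3  Summer   Hist         7          79        5
4  Summer   Hist        11         227        5
5  Spring   Hist         8         157        3
6  Spring   Hist        11         246        3
7  Summer   Hist         8          66        5
8  Summer   Hist         5         172        5
9  Spring   Hist         1         228        3
add column combined = t['grade_rank'] + t['absences']:
     term course  absences  grade_rank  credits  combined
0  Spring   Math        11         170        3       181
1  Spring   Math         4         184        3       188
2  Spring   Math         6         270        3       276
3  Summer   Hist         7          79        5        86
4  Summer   Hist        11         227        5       238
5  Spring   Hist         8         157        3       165
6  Spring   Hist        11         246        3       257
7  Summer   Hist         8          66        5        74
8  Summer   Hist         5         172        5       177
9  Spring   Hist         1         228        3       229
group by term, max of combined:
term
Spring    276
Summer    238
Name: combined, dtype: int64
The value at index 'Summer' is 238.

238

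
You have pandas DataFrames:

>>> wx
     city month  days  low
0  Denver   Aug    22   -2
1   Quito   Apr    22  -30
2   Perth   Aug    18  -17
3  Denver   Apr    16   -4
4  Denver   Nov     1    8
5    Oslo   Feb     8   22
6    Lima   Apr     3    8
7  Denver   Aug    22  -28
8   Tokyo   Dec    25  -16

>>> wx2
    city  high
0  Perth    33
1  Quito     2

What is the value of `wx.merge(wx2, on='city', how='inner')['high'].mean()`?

17.5

merge on 'city' (how='inner') → 2 rows:
    city month  days  low  high
0  Quito   Apr    22  -30     2
1  Perth   Aug    18  -17    33
Hence 17.5.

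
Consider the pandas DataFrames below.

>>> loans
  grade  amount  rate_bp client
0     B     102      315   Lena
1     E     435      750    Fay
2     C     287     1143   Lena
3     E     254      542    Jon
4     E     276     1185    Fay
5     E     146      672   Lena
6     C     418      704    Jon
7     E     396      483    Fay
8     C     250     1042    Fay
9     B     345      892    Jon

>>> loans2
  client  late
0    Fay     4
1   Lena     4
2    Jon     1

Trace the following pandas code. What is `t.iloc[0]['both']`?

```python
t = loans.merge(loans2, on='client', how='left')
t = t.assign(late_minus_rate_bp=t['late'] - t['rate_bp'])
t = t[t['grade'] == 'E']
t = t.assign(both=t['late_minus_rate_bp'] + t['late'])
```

-742

merge on 'client' (how='left') → 10 rows:
  grade  amount  rate_bp client  late
0     B     102      315   Lena     4
1     E     435      750    Fay     4
2     C     287     1143   Lena     4
3     E     254      542    Jon     1
4     E     276     1185    Fay     4
5     E     146      672   Lena     4
6     C     418      704    Jon     1
7     E     396      483    Fay     4
8     C     250     1042    Fay     4
9     B     345      892    Jon     1
add column late_minus_rate_bp = t['late'] - t['rate_bp']:
  grade  amount  rate_bp client  late  late_minus_rate_bp
0     B     102      315   Lena     4                -311
1     E     435      750    Fay     4                -746
2     C     287     1143   Lena     4               -1139
3     E     254      542    Jon     1                -541
4     E     276     1185    Fay     4               -1181
5     E     146      672   Lena     4                -668
6     C     418      704    Jon     1                -703
7     E     396      483    Fay     4                -479
8     C     250     1042    Fay     4               -1038
9     B     345      892    Jon     1                -891
filter rows where grade == 'E':
  grade  amount  rate_bp client  late  late_minus_rate_bp
1     E     435      750    Fay     4                -746
3     E     254      542    Jon     1                -541
4     E     276     1185    Fay     4               -1181
5     E     146      672   Lena     4                -668
7     E     396      483    Fay     4                -479
add column both = t['late_minus_rate_bp'] + t['late']:
  grade  amount  rate_bp client  late  late_minus_rate_bp  both
1     E     435      750    Fay     4                -746  -742
3     E     254      542    Jon     1                -541  -540
4     E     276     1185    Fay     4               -1181 -1177
5     E     146      672   Lena     4                -668  -664
7     E     396      483    Fay     4                -479  -475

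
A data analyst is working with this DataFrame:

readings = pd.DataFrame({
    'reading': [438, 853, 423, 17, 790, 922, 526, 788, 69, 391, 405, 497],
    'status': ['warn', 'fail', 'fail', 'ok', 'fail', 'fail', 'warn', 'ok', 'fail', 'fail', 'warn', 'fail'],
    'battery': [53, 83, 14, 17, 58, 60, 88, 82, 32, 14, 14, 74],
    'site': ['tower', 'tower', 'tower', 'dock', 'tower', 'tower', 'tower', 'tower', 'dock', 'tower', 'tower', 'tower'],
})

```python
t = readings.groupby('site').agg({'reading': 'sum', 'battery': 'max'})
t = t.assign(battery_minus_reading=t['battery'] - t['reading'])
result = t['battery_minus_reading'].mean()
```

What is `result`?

-2999.5

group by site: sum(reading), max(battery):
       reading  battery
site                   
dock        86       32
tower     6033       88
add column battery_minus_reading = t['battery'] - t['reading']:
       reading  battery  battery_minus_reading
site                                          
dock        86       32                    -54
tower     6033       88                  -5945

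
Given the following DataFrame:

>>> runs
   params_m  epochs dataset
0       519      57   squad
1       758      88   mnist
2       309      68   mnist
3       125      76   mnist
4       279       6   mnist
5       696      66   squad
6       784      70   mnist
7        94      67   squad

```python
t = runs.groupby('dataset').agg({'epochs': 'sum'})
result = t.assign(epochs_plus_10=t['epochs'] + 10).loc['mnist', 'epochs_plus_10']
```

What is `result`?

group by dataset, sum of epochs:
         epochs
dataset        
mnist       308
squad       190
add column epochs_plus_10 = t['epochs'] + 10:
         epochs  epochs_plus_10
dataset                        
mnist       308             318
squad       190             200

318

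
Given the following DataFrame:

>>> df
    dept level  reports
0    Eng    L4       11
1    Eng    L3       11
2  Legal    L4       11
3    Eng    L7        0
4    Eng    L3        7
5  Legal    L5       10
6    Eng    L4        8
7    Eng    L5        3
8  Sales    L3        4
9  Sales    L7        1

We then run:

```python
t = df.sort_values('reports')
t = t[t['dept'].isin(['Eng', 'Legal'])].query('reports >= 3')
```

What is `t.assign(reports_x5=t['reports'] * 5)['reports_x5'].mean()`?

43.5714285714

sort by reports:
    dept level  reports
3    Eng    L7        0
9  Sales    L7        1
7    Eng    L5        3
8  Sales    L3        4
4    Eng    L3        7
6    Eng    L4        8
5  Legal    L5       10
0    Eng    L4       11
1    Eng    L3       11
2  Legal    L4       11
filter rows where dept in ['Eng', 'Legal']:
    dept level  reports
3    Eng    L7        0
7    Eng    L5        3
4    Eng    L3        7
6    Eng    L4        8
5  Legal    L5       10
0    Eng    L4       11
1    Eng    L3       11
2  Legal    L4       11
filter rows where reports >= 3:
    dept level  reports
7    Eng    L5        3
4    Eng    L3        7
6    Eng    L4        8
5  Legal    L5       10
0    Eng    L4       11
1    Eng    L3       11
2  Legal    L4       11
add column reports_x5 = t['reports'] * 5:
    dept level  reports  reports_x5
7    Eng    L5        3          15
4    Eng    L3        7          35
6    Eng    L4        8          40
5  Legal    L5       10          50
0    Eng    L4       11          55
1    Eng    L3       11          55
2  Legal    L4       11          55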